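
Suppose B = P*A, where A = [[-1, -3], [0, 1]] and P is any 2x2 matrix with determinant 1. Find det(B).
-1

By the multiplicative property of determinants, det(B) = det(P*A) = det(P) * det(A) = det(A),
so the determinant is invariant under multiplication by any determinant-1 matrix; we just need det(A).

det(A) = (-1)(1) - (-3)(0) = -1 - 0 = -1

Therefore det(B) = 1 * (-1) = -1.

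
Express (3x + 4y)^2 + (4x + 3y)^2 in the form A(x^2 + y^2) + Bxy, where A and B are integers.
25(x^2 + y^2) + 48xy

Expanding: (3x + 4y)^2 = 9x^2 + 24xy + 16y^2
(4x + 3y)^2 = 16x^2 + 24xy + 9y^2
Sum = (9+16)(x^2+y^2) + 48xy = 25(x^2 + y^2) + 48xy
This is symmetric in x and y.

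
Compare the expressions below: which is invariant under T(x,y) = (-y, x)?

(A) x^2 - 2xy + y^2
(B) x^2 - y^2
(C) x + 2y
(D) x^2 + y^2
D

An expression E(x,y) is invariant under T if E(T(x,y)) = E(x,y). Here T(x,y) = (-y, x).
Substitute the transformed coordinates into each option and compare with the original:
(A) x^2 - 2xy + y^2  ->  (-y)^2 - 2(-y)(x) + (x)^2 = x^2 + 2xy + y^2   [differs from x^2 - 2xy + y^2: not invariant]
(B) x^2 - y^2  ->  (-y)^2 - (x)^2 = -x^2 + y^2   [differs from x^2 - y^2: not invariant]
(C) x + 2y  ->  (-y) + 2(x) = 2x - y   [differs from x + 2y: not invariant]
(D) x^2 + y^2  ->  (-y)^2 + (x)^2 = x^2 + y^2   [equals x^2 + y^2: invariant]

Only option (D), x^2 + y^2, is unchanged by the transformation.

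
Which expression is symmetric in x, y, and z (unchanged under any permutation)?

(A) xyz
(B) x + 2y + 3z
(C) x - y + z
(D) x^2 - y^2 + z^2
A

A symmetric expression is unchanged when the variables are permuted; here the transformation to test is the swap (x, y) -> (y, x).
A symmetric expression must survive every permutation; the single swap x <-> y already eliminates the distractors, and the keyed expression is also unchanged by x <-> z and y <-> z (each variable enters it in exactly the same way).
Substitute the transformed coordinates into each option and compare with the original:
(A) xyz  ->  (y)(x)z = xyz   [equals xyz: invariant]
(B) x + 2y + 3z  ->  (y) + 2(x) + 3z = 2x + y + 3z   [differs from x + 2y + 3z: not invariant]
(C) x - y + z  ->  (y) - (x) + z = -x + y + z   [differs from x - y + z: not invariant]
(D) x^2 - y^2 + z^2  ->  (y)^2 - (x)^2 + z^2 = -x^2 + y^2 + z^2   [differs from x^2 - y^2 + z^2: not invariant]

Only option (A), xyz, is unchanged by the transformation.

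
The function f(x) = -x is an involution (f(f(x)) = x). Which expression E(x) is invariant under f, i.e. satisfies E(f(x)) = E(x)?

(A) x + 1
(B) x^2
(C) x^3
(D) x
B

Replace x by f(x) = -x in each option and simplify. As a quick numerical cross-check, also compare E(5) with E(f(5)) = E(-5).

(A) x + 1  ->  (-x) + 1 = 1 - x; check: E(5) = 6 but E(-5) = -4.   [not invariant]
(B) x^2  ->  (-x)^2, which simplifies back to x^2; check: E(5) = 25, E(-5) = 25.   [invariant]
(C) x^3  ->  (-x)^3 = -x^3; check: E(5) = 125 but E(-5) = -125.   [not invariant]
(D) x  ->  (-x) = -x; check: E(5) = 5 but E(-5) = -5.   [not invariant]

Only (B) is unchanged. E is symmetric under swapping x with f(x) = -x, which is exactly what an involution does.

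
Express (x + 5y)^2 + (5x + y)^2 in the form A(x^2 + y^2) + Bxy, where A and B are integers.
26(x^2 + y^2) + 20xy

Expanding: (x + 5y)^2 = x^2 + 10xy + 25y^2
(5x + y)^2 = 25x^2 + 10xy + y^2
Sum = (1+25)(x^2+y^2) + 20xy = 26(x^2 + y^2) + 20xy
This is symmetric in x and y.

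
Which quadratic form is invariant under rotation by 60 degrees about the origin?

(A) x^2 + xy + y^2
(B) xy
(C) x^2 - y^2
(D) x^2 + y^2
D

Rotation by 60 degrees sends (x, y) to (x/2 - sqrt(3)y/2, sqrt(3)x/2 + y/2).
Substitute the transformed coordinates into each option and compare with the original:
(A) x^2 + xy + y^2  ->  (x/2 - sqrt(3)y/2)^2 + (x/2 - sqrt(3)y/2)(sqrt(3)x/2 + y/2) + (sqrt(3)x/2 + y/2)^2 = sqrt(3)x^2/4 + x^2 - xy/2 - sqrt(3)y^2/4 + y^2   [differs from x^2 + xy + y^2: not invariant]
(B) xy  ->  (x/2 - sqrt(3)y/2)(sqrt(3)x/2 + y/2) = sqrt(3)x^2/4 - xy/2 - sqrt(3)y^2/4   [differs from xy: not invariant]
(C) x^2 - y^2  ->  (x/2 - sqrt(3)y/2)^2 - (sqrt(3)x/2 + y/2)^2 = -x^2/2 - sqrt(3)xy + y^2/2   [differs from x^2 - y^2: not invariant]
(D) x^2 + y^2  ->  (x/2 - sqrt(3)y/2)^2 + (sqrt(3)x/2 + y/2)^2 = x^2 + y^2   [equals x^2 + y^2: invariant]

Only option (D), x^2 + y^2, is unchanged by the transformation.
x^2 + y^2 is the squared distance from the origin, which rotations preserve.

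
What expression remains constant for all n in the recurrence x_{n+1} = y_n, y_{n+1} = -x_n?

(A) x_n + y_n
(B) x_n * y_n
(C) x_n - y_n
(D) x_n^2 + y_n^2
D

For the recurrence x_{n+1} = y_n, y_{n+1} = -x_n:

x_{n+1}^2 + y_{n+1}^2 = y_n^2 + (-x_n)^2 = x_n^2 + y_n^2
The sum of squares is conserved (like energy in a harmonic oscillator).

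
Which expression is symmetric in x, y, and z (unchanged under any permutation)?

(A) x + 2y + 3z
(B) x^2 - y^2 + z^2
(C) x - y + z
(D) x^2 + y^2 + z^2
D

A symmetric expression is unchanged when the variables are permuted; here the transformation to test is the swap (x, y) -> (y, x).
A symmetric expression must survive every permutation; the single swap x <-> y already eliminates the distractors, and the keyed expression is also unchanged by x <-> z and y <-> z (each variable enters it in exactly the same way).
Substitute the transformed coordinates into each option and compare with the original:
(A) x + 2y + 3z  ->  (y) + 2(x) + 3z = 2x + y + 3z   [differs from x + 2y + 3z: not invariant]
(B) x^2 - y^2 + z^2  ->  (y)^2 - (x)^2 + z^2 = -x^2 + y^2 + z^2   [differs from x^2 - y^2 + z^2: not invariant]
(C) x - y + z  ->  (y) - (x) + z = -x + y + z   [differs from x - y + z: not invariant]
(D) x^2 + y^2 + z^2  ->  (y)^2 + (x)^2 + z^2 = x^2 + y^2 + z^2   [equals x^2 + y^2 + z^2: invariant]

Only option (D), x^2 + y^2 + z^2, is unchanged by the transformation.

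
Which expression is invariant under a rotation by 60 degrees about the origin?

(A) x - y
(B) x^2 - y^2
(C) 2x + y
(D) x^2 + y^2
D

A rotation by 60 degrees sends (x, y) to (x/2 - sqrt(3)y/2, sqrt(3)x/2 + y/2).
Substitute the transformed coordinates into each option and compare with the original:
(A) x - y  ->  (x/2 - sqrt(3)y/2) - (sqrt(3)x/2 + y/2) = -sqrt(3)x/2 + x/2 - sqrt(3)y/2 - y/2   [differs from x - y: not invariant]
(B) x^2 - y^2  ->  (x/2 - sqrt(3)y/2)^2 - (sqrt(3)x/2 + y/2)^2 = -x^2/2 - sqrt(3)xy + y^2/2   [differs from x^2 - y^2: not invariant]
(C) 2x + y  ->  2(x/2 - sqrt(3)y/2) + (sqrt(3)x/2 + y/2) = sqrt(3)x/2 + x - sqrt(3)y + y/2   [differs from 2x + y: not invariant]
(D) x^2 + y^2  ->  (x/2 - sqrt(3)y/2)^2 + (sqrt(3)x/2 + y/2)^2 = x^2 + y^2   [equals x^2 + y^2: invariant]

Only option (D), x^2 + y^2, is unchanged by the transformation.
Geometrically, x^2 + y^2 is the squared distance from the origin, which every rotation about the origin preserves.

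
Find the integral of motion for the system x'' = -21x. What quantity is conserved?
E = (x')^2 + 21x^2

Multiply the equation by x':
x' * x'' = -21x * x'
The left side is d/dt[(x')^2/2] and the right side is d/dt[-21x^2/2], so
d/dt[(x')^2/2 + 21x^2/2] = 0, i.e. (x')^2/2 + 21x^2/2 = constant.
Multiplying by 2, the integral of motion is E = (x')^2 + 21x^2.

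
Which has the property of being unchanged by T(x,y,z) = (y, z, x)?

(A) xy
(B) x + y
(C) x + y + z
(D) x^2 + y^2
C

Apply T(x,y,z) = (y, z, x) to each option, i.e. replace (x, y, z) by the transformed coordinates.
Substitute the transformed coordinates into each option and compare with the original:
(A) xy  ->  (y)(z) = yz   [differs from xy: not invariant]
(B) x + y  ->  (y) + (z) = y + z   [differs from x + y: not invariant]
(C) x + y + z  ->  (y) + (z) + (x) = x + y + z   [equals x + y + z: invariant]
(D) x^2 + y^2  ->  (y)^2 + (z)^2 = y^2 + z^2   [differs from x^2 + y^2: not invariant]

Only option (C), x + y + z, is unchanged by the transformation.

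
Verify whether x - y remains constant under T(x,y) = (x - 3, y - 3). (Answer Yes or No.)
Yes

Substitute T(x,y) = (x - 3, y - 3) into the expression and compare with the original.

Original: x - y
After applying T: (x - 3) - (y - 3) = x - y

This is identical to the original x - y, so the expression is invariant.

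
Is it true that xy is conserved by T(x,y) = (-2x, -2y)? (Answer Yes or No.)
No

Substitute T(x,y) = (-2x, -2y) into the expression and compare with the original.

Original: xy
After applying T: (-2x)(-2y) = 4xy

This differs from the original xy (difference: 3xy), so the expression is NOT invariant.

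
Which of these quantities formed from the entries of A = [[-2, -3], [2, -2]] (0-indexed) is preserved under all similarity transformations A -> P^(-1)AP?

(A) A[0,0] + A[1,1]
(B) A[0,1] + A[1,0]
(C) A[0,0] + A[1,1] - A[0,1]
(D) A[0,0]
A

A[0,0] + A[1,1] is the trace of A. By the cyclic property of the trace, tr(P^(-1)AP) = tr(APP^(-1)) = tr(A), so it is the same for every matrix similar to A.

The other combinations are not similarity invariants. For example, take P = [[2, 1], [1, 1]] (det P = 1), so P^(-1) = [[1, -1], [-1, 2]] and
B = P^(-1)AP = [[-9, -5], [11, 5]].
Evaluating each option on A and on B:
(A) A[0,0] + A[1,1]: -4 for A, -4 for B -> unchanged
(B) A[0,1] + A[1,0]: -1 for A, 6 for B -> changes
(C) A[0,0] + A[1,1] - A[0,1]: -1 for A, 1 for B -> changes
(D) A[0,0]: -2 for A, -9 for B -> changes

Only (A) A[0,0] + A[1,1] = -4 survives (and it does so for every P, not just this one), so it is the invariant.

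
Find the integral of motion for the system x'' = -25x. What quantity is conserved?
E = (x')^2 + 25x^2

Multiply the equation by x':
x' * x'' = -25x * x'
The left side is d/dt[(x')^2/2] and the right side is d/dt[-25x^2/2], so
d/dt[(x')^2/2 + 25x^2/2] = 0, i.e. (x')^2/2 + 25x^2/2 = constant.
Multiplying by 2, the integral of motion is E = (x')^2 + 25x^2.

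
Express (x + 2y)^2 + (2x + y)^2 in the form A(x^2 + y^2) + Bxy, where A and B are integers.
5(x^2 + y^2) + 8xy

Expanding: (x + 2y)^2 = x^2 + 4xy + 4y^2
(2x + y)^2 = 4x^2 + 4xy + y^2
Sum = (1+4)(x^2+y^2) + 8xy = 5(x^2 + y^2) + 8xy
This is symmetric in x and y.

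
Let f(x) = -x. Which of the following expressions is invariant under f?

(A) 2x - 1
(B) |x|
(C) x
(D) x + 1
B

For f(x) = -x:
Applying f replaces x by -x. Since |-x| = |x|, the absolute value is unchanged by f, whereas x -> -x, 2x - 1 -> -2x - 1 and x + 1 -> -x + 1 all change.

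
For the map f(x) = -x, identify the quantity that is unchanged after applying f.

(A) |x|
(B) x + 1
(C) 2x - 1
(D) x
A

For f(x) = -x:
Applying f replaces x by -x. Since |-x| = |x|, the absolute value is unchanged by f, whereas x -> -x, 2x - 1 -> -2x - 1 and x + 1 -> -x + 1 all change.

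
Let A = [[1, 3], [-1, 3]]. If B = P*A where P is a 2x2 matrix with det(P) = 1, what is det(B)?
6

By the multiplicative property of determinants, det(B) = det(P*A) = det(P) * det(A) = det(A),
so the determinant is invariant under multiplication by any determinant-1 matrix; we just need det(A).

det(A) = (1)(3) - (3)(-1) = 3 - (-3) = 6

Therefore det(B) = 1 * 6 = 6.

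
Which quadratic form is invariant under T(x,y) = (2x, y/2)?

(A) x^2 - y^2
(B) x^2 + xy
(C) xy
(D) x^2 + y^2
C

T multiplies x by 2 and divides y by 2.
Substitute the transformed coordinates into each option and compare with the original:
(A) x^2 - y^2  ->  (2x)^2 - (y/2)^2 = 4x^2 - y^2/4   [differs from x^2 - y^2: not invariant]
(B) x^2 + xy  ->  (2x)^2 + (2x)(y/2) = 4x^2 + xy   [differs from x^2 + xy: not invariant]
(C) xy  ->  (2x)(y/2) = xy   [equals xy: invariant]
(D) x^2 + y^2  ->  (2x)^2 + (y/2)^2 = 4x^2 + y^2/4   [differs from x^2 + y^2: not invariant]

Only option (C), xy, is unchanged by the transformation.
The factors 2 and 1/2 cancel only in the pure product xy.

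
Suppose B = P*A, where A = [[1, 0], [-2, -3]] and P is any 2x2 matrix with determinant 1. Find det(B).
-3

By the multiplicative property of determinants, det(B) = det(P*A) = det(P) * det(A) = det(A),
so the determinant is invariant under multiplication by any determinant-1 matrix; we just need det(A).

det(A) = (1)(-3) - (0)(-2) = -3 - 0 = -3

Therefore det(B) = 1 * (-3) = -3.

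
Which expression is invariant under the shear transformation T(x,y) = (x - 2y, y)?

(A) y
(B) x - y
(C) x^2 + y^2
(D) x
A

Under the shear T(x,y) = (x - 2y, y):
Substitute the transformed coordinates into each option and compare with the original:
(A) y  ->  (y) = y   [equals y: invariant]
(B) x - y  ->  (x - 2y) - (y) = x - 3y   [differs from x - y: not invariant]
(C) x^2 + y^2  ->  (x - 2y)^2 + (y)^2 = x^2 - 4xy + 5y^2   [differs from x^2 + y^2: not invariant]
(D) x  ->  (x - 2y) = x - 2y   [differs from x: not invariant]

Only option (A), y, is unchanged by the transformation.
A horizontal shear moves points parallel to the x-axis, so the y-coordinate (and any function of y alone) is unchanged.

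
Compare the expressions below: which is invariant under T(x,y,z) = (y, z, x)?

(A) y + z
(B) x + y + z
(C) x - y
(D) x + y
B

Apply T(x,y,z) = (y, z, x) to each option, i.e. replace (x, y, z) by the transformed coordinates.
Substitute the transformed coordinates into each option and compare with the original:
(A) y + z  ->  (z) + (x) = x + z   [differs from y + z: not invariant]
(B) x + y + z  ->  (y) + (z) + (x) = x + y + z   [equals x + y + z: invariant]
(C) x - y  ->  (y) - (z) = y - z   [differs from x - y: not invariant]
(D) x + y  ->  (y) + (z) = y + z   [differs from x + y: not invariant]

Only option (B), x + y + z, is unchanged by the transformation.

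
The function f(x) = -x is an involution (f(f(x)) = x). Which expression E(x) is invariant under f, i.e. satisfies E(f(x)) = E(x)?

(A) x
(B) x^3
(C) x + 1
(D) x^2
D

Replace x by f(x) = -x in each option and simplify. As a quick numerical cross-check, also compare E(3) with E(f(3)) = E(-3).

(A) x  ->  (-x) = -x; check: E(3) = 3 but E(-3) = -3.   [not invariant]
(B) x^3  ->  (-x)^3 = -x^3; check: E(3) = 27 but E(-3) = -27.   [not invariant]
(C) x + 1  ->  (-x) + 1 = 1 - x; check: E(3) = 4 but E(-3) = -2.   [not invariant]
(D) x^2  ->  (-x)^2, which simplifies back to x^2; check: E(3) = 9, E(-3) = 9.   [invariant]

Only (D) is unchanged. E is symmetric under swapping x with f(x) = -x, which is exactly what an involution does.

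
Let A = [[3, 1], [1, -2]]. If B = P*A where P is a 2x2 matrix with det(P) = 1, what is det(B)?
-7

By the multiplicative property of determinants, det(B) = det(P*A) = det(P) * det(A) = det(A),
so the determinant is invariant under multiplication by any determinant-1 matrix; we just need det(A).

det(A) = (3)(-2) - (1)(1) = -6 - 1 = -7

Therefore det(B) = 1 * (-7) = -7.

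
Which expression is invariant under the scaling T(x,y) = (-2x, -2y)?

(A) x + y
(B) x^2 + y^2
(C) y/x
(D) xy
C

Under the uniform scaling T(x,y) = (-2x, -2y):
Substitute the transformed coordinates into each option and compare with the original:
(A) x + y  ->  (-2x) + (-2y) = -2x - 2y   [differs from x + y: not invariant]
(B) x^2 + y^2  ->  (-2x)^2 + (-2y)^2 = 4x^2 + 4y^2   [differs from x^2 + y^2: not invariant]
(C) y/x  ->  (-2y)/(-2x) = y/x   [equals y/x: invariant]
(D) xy  ->  (-2x)(-2y) = 4xy   [differs from xy: not invariant]

Only option (C), y/x, is unchanged by the transformation.
The common factor -2 cancels in a ratio of coordinates, while sums, products and sums of squares pick up factors of -2 or 4.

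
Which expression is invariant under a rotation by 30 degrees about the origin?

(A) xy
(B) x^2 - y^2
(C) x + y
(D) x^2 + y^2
D

A rotation by 30 degrees sends (x, y) to (sqrt(3)x/2 - y/2, x/2 + sqrt(3)y/2).
Substitute the transformed coordinates into each option and compare with the original:
(A) xy  ->  (sqrt(3)x/2 - y/2)(x/2 + sqrt(3)y/2) = sqrt(3)x^2/4 + xy/2 - sqrt(3)y^2/4   [differs from xy: not invariant]
(B) x^2 - y^2  ->  (sqrt(3)x/2 - y/2)^2 - (x/2 + sqrt(3)y/2)^2 = x^2/2 - sqrt(3)xy - y^2/2   [differs from x^2 - y^2: not invariant]
(C) x + y  ->  (sqrt(3)x/2 - y/2) + (x/2 + sqrt(3)y/2) = x/2 + sqrt(3)x/2 - y/2 + sqrt(3)y/2   [differs from x + y: not invariant]
(D) x^2 + y^2  ->  (sqrt(3)x/2 - y/2)^2 + (x/2 + sqrt(3)y/2)^2 = x^2 + y^2   [equals x^2 + y^2: invariant]

Only option (D), x^2 + y^2, is unchanged by the transformation.
Geometrically, x^2 + y^2 is the squared distance from the origin, which every rotation about the origin preserves.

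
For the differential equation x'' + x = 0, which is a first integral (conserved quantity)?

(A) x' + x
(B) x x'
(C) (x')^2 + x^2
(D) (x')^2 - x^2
C

A first integral I satisfies dI/dt = 0 along every solution. Differentiate each option and use the equation of motion:
(A) d/dt[x' + x] = x'' + x' = -x + x', not identically 0
(B) d/dt[x x'] = (x')^2 + x x'' = (x')^2 - x^2, not identically 0
(C) d/dt[(x')^2 + x^2] = 2x'x'' + 2x x' = 2x'(-x) + 2x x' = 0
(D) d/dt[(x')^2 - x^2] = 2x'x'' - 2x x' = -4x x', not identically 0

Only (C) has zero time-derivative. So the energy-like quantity (x')^2 + x^2 is the first integral.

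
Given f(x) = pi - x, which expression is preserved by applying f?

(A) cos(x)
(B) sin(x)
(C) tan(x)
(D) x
B

For f(x) = pi - x:
sin(pi - x) = sin(x), so sine is invariant under this transformation.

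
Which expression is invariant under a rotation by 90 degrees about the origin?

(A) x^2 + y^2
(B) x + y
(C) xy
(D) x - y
A

A rotation by 90 degrees sends (x, y) to (-y, x).
Substitute the transformed coordinates into each option and compare with the original:
(A) x^2 + y^2  ->  (-y)^2 + (x)^2 = x^2 + y^2   [equals x^2 + y^2: invariant]
(B) x + y  ->  (-y) + (x) = x - y   [differs from x + y: not invariant]
(C) xy  ->  (-y)(x) = -xy   [differs from xy: not invariant]
(D) x - y  ->  (-y) - (x) = -x - y   [differs from x - y: not invariant]

Only option (A), x^2 + y^2, is unchanged by the transformation.
Geometrically, x^2 + y^2 is the squared distance from the origin, which every rotation about the origin preserves.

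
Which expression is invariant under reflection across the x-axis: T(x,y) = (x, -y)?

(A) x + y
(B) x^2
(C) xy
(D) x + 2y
B

The map is reflection across the x-axis: T(x,y) = (x, -y).
Substitute the transformed coordinates into each option and compare with the original:
(A) x + y  ->  (x) + (-y) = x - y   [differs from x + y: not invariant]
(B) x^2  ->  (x)^2 = x^2   [equals x^2: invariant]
(C) xy  ->  (x)(-y) = -xy   [differs from xy: not invariant]
(D) x + 2y  ->  (x) + 2(-y) = x - 2y   [differs from x + 2y: not invariant]

Only option (B), x^2, is unchanged by the transformation.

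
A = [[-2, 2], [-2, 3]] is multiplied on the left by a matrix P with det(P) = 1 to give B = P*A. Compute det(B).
-2

By the multiplicative property of determinants, det(B) = det(P*A) = det(P) * det(A) = det(A),
so the determinant is invariant under multiplication by any determinant-1 matrix; we just need det(A).

det(A) = (-2)(3) - (2)(-2) = -6 - (-4) = -2

Therefore det(B) = 1 * (-2) = -2.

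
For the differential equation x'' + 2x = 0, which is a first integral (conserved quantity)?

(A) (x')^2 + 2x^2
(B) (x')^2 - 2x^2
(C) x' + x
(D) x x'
A

A first integral I satisfies dI/dt = 0 along every solution. Differentiate each option and use the equation of motion:
(A) d/dt[(x')^2 + 2x^2] = 2x'x'' + 4x x' = 2x'(-2x) + 4x x' = 0
(B) d/dt[(x')^2 - 2x^2] = 2x'x'' - 4x x' = -8x x', not identically 0
(C) d/dt[x' + x] = x'' + x' = -2x + x', not identically 0
(D) d/dt[x x'] = (x')^2 + x x'' = (x')^2 - 2x^2, not identically 0

Only (A) has zero time-derivative. So the energy-like quantity (x')^2 + 2x^2 is the first integral.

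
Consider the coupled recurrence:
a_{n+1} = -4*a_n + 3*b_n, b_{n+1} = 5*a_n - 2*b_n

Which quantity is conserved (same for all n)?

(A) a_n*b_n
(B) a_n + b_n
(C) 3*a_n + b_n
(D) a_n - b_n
B

Replace a_n by a_{n+1} = -4*a_n + 3*b_n and b_n by b_{n+1} = 5*a_n - 2*b_n in each option and simplify:
(A) a_n*b_n  ->  (-4*a_n + 3*b_n)*(5*a_n - 2*b_n) = -20*a_n^2 + 23*a_n*b_n - 6*b_n^2   [not conserved]
(B) a_n + b_n  ->  (-4*a_n + 3*b_n) + (5*a_n - 2*b_n) = a_n + b_n   [conserved]
(C) 3*a_n + b_n  ->  3*(-4*a_n + 3*b_n) + (5*a_n - 2*b_n) = -7*a_n + 7*b_n   [not conserved]
(D) a_n - b_n  ->  (-4*a_n + 3*b_n) - (5*a_n - 2*b_n) = -9*a_n + 5*b_n   [not conserved]

Only (B) a_n + b_n returns to itself after one step, so it is the conserved quantity.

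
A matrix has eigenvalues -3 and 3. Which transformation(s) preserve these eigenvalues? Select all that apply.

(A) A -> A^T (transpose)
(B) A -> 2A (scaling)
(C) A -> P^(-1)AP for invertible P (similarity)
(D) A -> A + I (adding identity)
A and C

Eigenvalues are preserved by:
1. Similarity transformations: A -> P^(-1)AP (same characteristic polynomial)
2. Transpose: A^T has the same eigenvalues as A

Eigenvalues are NOT preserved by:
- Adding identity: eigenvalues become -3+1, 3+1
- Scaling: eigenvalues become -6, 6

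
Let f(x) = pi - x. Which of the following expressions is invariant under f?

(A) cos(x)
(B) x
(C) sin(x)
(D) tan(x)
C

For f(x) = pi - x:
sin(pi - x) = sin(x), so sine is invariant under this transformation.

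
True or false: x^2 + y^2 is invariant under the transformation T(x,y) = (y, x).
True

Substitute T(x,y) = (y, x) into the expression and compare with the original.

Original: x^2 + y^2
After applying T: (y)^2 + (x)^2 = x^2 + y^2

This is identical to the original x^2 + y^2, so the expression is invariant.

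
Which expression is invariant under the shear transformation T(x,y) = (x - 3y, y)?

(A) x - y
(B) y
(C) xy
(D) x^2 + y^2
B

Under the shear T(x,y) = (x - 3y, y):
Substitute the transformed coordinates into each option and compare with the original:
(A) x - y  ->  (x - 3y) - (y) = x - 4y   [differs from x - y: not invariant]
(B) y  ->  (y) = y   [equals y: invariant]
(C) xy  ->  (x - 3y)(y) = xy - 3y^2   [differs from xy: not invariant]
(D) x^2 + y^2  ->  (x - 3y)^2 + (y)^2 = x^2 - 6xy + 10y^2   [differs from x^2 + y^2: not invariant]

Only option (B), y, is unchanged by the transformation.
A horizontal shear moves points parallel to the x-axis, so the y-coordinate (and any function of y alone) is unchanged.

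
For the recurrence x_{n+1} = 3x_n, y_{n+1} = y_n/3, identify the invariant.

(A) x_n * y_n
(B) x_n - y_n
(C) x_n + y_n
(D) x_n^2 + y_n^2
A

For the recurrence x_{n+1} = 3x_n, y_{n+1} = y_n/3:

x_{n+1} * y_{n+1} = (3x_n) * (y_n/3) = x_n * y_n
The product is conserved.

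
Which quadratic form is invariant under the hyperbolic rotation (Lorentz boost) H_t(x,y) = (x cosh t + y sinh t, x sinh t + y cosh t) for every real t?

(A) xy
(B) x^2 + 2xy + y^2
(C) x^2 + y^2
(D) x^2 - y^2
D

Write x' = x cosh t + y sinh t, y' = x sinh t + y cosh t and substitute into each option:
(A) xy: (x cosh t + y sinh t)(x sinh t + y cosh t) = xy(cosh^2 t + sinh^2 t) + (x^2 + y^2) sinh t cosh t = xy cosh 2t + (x^2 + y^2)(sinh 2t)/2   [not invariant for t != 0]
(B) x^2 + 2xy + y^2: (x' + y')^2 with x' + y' = (x + y)(cosh t + sinh t) = (x + y)e^t, so it becomes (x + y)^2 e^(2t)   [not invariant for t != 0]
(C) x^2 + y^2: (x cosh t + y sinh t)^2 + (x sinh t + y cosh t)^2 = (x^2 + y^2)(cosh^2 t + sinh^2 t) + 4xy sinh t cosh t = (x^2 + y^2) cosh 2t + 2xy sinh 2t   [not invariant for t != 0]
(D) x^2 - y^2: (x cosh t + y sinh t)^2 - (x sinh t + y cosh t)^2 = x^2(cosh^2 t - sinh^2 t) + 2xy(cosh t sinh t - sinh t cosh t) + y^2(sinh^2 t - cosh^2 t) = x^2 - y^2   [invariant, using cosh^2 t - sinh^2 t = 1]

Only (D) x^2 - y^2 is unchanged; it is the Minkowski form preserved by Lorentz boosts, just as x^2 + y^2 is preserved by ordinary rotations.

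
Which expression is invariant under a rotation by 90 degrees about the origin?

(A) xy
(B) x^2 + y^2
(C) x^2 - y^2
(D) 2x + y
B

A rotation by 90 degrees sends (x, y) to (-y, x).
Substitute the transformed coordinates into each option and compare with the original:
(A) xy  ->  (-y)(x) = -xy   [differs from xy: not invariant]
(B) x^2 + y^2  ->  (-y)^2 + (x)^2 = x^2 + y^2   [equals x^2 + y^2: invariant]
(C) x^2 - y^2  ->  (-y)^2 - (x)^2 = -x^2 + y^2   [differs from x^2 - y^2: not invariant]
(D) 2x + y  ->  2(-y) + (x) = x - 2y   [differs from 2x + y: not invariant]

Only option (B), x^2 + y^2, is unchanged by the transformation.
Geometrically, x^2 + y^2 is the squared distance from the origin, which every rotation about the origin preserves.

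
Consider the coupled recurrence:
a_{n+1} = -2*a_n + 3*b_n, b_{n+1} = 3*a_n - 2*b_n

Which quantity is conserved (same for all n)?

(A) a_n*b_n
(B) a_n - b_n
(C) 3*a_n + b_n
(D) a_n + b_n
D

Replace a_n by a_{n+1} = -2*a_n + 3*b_n and b_n by b_{n+1} = 3*a_n - 2*b_n in each option and simplify:
(A) a_n*b_n  ->  (-2*a_n + 3*b_n)*(3*a_n - 2*b_n) = -6*a_n^2 + 13*a_n*b_n - 6*b_n^2   [not conserved]
(B) a_n - b_n  ->  (-2*a_n + 3*b_n) - (3*a_n - 2*b_n) = -5*a_n + 5*b_n   [not conserved]
(C) 3*a_n + b_n  ->  3*(-2*a_n + 3*b_n) + (3*a_n - 2*b_n) = -3*a_n + 7*b_n   [not conserved]
(D) a_n + b_n  ->  (-2*a_n + 3*b_n) + (3*a_n - 2*b_n) = a_n + b_n   [conserved]

Only (D) a_n + b_n returns to itself after one step, so it is the conserved quantity.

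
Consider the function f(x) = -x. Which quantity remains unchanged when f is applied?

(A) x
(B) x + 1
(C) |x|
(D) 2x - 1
C

For f(x) = -x:
Applying f replaces x by -x. Since |-x| = |x|, the absolute value is unchanged by f, whereas x -> -x, 2x - 1 -> -2x - 1 and x + 1 -> -x + 1 all change.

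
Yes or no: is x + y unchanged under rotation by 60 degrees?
No

Applying rotation by 60 degrees: x' = x*cos(60 degrees) - y*sin(60 degrees) = x/2 - sqrt(3)y/2, y' = x*sin(60 degrees) + y*cos(60 degrees) = sqrt(3)x/2 + y/2

Substituting into x + y:
(x/2 - sqrt(3)y/2) + (sqrt(3)x/2 + y/2)
= x/2 + sqrt(3)x/2 - sqrt(3)y/2 + y/2

This differs from the original expression x + y, so it is NOT invariant.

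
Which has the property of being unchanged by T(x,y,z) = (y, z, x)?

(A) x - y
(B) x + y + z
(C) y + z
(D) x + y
B

Apply T(x,y,z) = (y, z, x) to each option, i.e. replace (x, y, z) by the transformed coordinates.
Substitute the transformed coordinates into each option and compare with the original:
(A) x - y  ->  (y) - (z) = y - z   [differs from x - y: not invariant]
(B) x + y + z  ->  (y) + (z) + (x) = x + y + z   [equals x + y + z: invariant]
(C) y + z  ->  (z) + (x) = x + z   [differs from y + z: not invariant]
(D) x + y  ->  (y) + (z) = y + z   [differs from x + y: not invariant]

Only option (B), x + y + z, is unchanged by the transformation.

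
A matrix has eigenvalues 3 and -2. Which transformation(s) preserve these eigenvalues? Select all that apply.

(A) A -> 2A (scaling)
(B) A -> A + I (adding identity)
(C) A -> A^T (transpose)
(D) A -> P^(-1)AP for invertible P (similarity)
C and D

Eigenvalues are preserved by:
1. Similarity transformations: A -> P^(-1)AP (same characteristic polynomial)
2. Transpose: A^T has the same eigenvalues as A

Eigenvalues are NOT preserved by:
- Adding identity: eigenvalues become 3+1, -2+1
- Scaling: eigenvalues become 6, -4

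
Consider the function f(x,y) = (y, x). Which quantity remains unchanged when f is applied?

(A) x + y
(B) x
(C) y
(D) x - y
A

For f(x,y) = (y, x):
After applying f: x' = y, y' = x. So x' + y' = y + x = x + y.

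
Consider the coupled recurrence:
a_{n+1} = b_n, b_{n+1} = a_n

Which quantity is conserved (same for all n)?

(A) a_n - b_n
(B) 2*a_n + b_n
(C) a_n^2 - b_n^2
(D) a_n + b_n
D

Replace a_n by a_{n+1} = b_n and b_n by b_{n+1} = a_n in each option and simplify:
(A) a_n - b_n  ->  (b_n) - (a_n) = -a_n + b_n   [not conserved]
(B) 2*a_n + b_n  ->  2*(b_n) + (a_n) = a_n + 2*b_n   [not conserved]
(C) a_n^2 - b_n^2  ->  (b_n)^2 - (a_n)^2 = -a_n^2 + b_n^2   [not conserved]
(D) a_n + b_n  ->  (b_n) + (a_n) = a_n + b_n   [conserved]

Only (D) a_n + b_n returns to itself after one step, so it is the conserved quantity.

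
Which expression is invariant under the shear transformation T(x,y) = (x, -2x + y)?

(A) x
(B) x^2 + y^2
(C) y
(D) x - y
A

Under the shear T(x,y) = (x, -2x + y):
Substitute the transformed coordinates into each option and compare with the original:
(A) x  ->  (x) = x   [equals x: invariant]
(B) x^2 + y^2  ->  (x)^2 + (-2x + y)^2 = 5x^2 - 4xy + y^2   [differs from x^2 + y^2: not invariant]
(C) y  ->  (-2x + y) = -2x + y   [differs from y: not invariant]
(D) x - y  ->  (x) - (-2x + y) = 3x - y   [differs from x - y: not invariant]

Only option (A), x, is unchanged by the transformation.
A vertical shear moves points parallel to the y-axis, so the x-coordinate (and any function of x alone) is unchanged.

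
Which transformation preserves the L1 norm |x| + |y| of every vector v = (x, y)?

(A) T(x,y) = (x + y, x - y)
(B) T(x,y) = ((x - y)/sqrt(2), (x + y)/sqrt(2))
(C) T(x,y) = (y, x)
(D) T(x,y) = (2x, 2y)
C

A transformation preserves a norm if ||T(v)|| = ||v|| for every v; a single vector where the norm changes rules an option out.

(A) T(x,y) = (x + y, x - y): v = (1, 0) has norm |1| + |0| = 1, but T(v) = (1, 1) has norm 2 -- not preserved.
(B) T(x,y) = ((x - y)/sqrt(2), (x + y)/sqrt(2)): v = (1, 0) has norm |1| + |0| = 1, but T(v) = (sqrt(2)/2, sqrt(2)/2) has norm sqrt(2) -- not preserved.
(C) T(x,y) = (y, x): preserves the norm -- it only permutes the coordinates and/or flips signs, which leaves |x| + |y| unchanged.
(D) T(x,y) = (2x, 2y): v = (1, 0) has norm |1| + |0| = 1, but T(v) = (2, 0) has norm 2 -- not preserved.

Therefore the answer is (C).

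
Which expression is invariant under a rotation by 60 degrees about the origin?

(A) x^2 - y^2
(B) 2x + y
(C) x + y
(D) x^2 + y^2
D

A rotation by 60 degrees sends (x, y) to (x/2 - sqrt(3)y/2, sqrt(3)x/2 + y/2).
Substitute the transformed coordinates into each option and compare with the original:
(A) x^2 - y^2  ->  (x/2 - sqrt(3)y/2)^2 - (sqrt(3)x/2 + y/2)^2 = -x^2/2 - sqrt(3)xy + y^2/2   [differs from x^2 - y^2: not invariant]
(B) 2x + y  ->  2(x/2 - sqrt(3)y/2) + (sqrt(3)x/2 + y/2) = sqrt(3)x/2 + x - sqrt(3)y + y/2   [differs from 2x + y: not invariant]
(C) x + y  ->  (x/2 - sqrt(3)y/2) + (sqrt(3)x/2 + y/2) = x/2 + sqrt(3)x/2 - sqrt(3)y/2 + y/2   [differs from x + y: not invariant]
(D) x^2 + y^2  ->  (x/2 - sqrt(3)y/2)^2 + (sqrt(3)x/2 + y/2)^2 = x^2 + y^2   [equals x^2 + y^2: invariant]

Only option (D), x^2 + y^2, is unchanged by the transformation.
Geometrically, x^2 + y^2 is the squared distance from the origin, which every rotation about the origin preserves.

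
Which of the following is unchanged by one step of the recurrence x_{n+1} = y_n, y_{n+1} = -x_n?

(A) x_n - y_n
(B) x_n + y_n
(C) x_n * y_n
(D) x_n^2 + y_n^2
D

For the recurrence x_{n+1} = y_n, y_{n+1} = -x_n:

x_{n+1}^2 + y_{n+1}^2 = y_n^2 + (-x_n)^2 = x_n^2 + y_n^2
The sum of squares is conserved (like energy in a harmonic oscillator).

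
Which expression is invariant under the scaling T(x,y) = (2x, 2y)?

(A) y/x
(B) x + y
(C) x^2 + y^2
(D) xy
A

Under the uniform scaling T(x,y) = (2x, 2y):
Substitute the transformed coordinates into each option and compare with the original:
(A) y/x  ->  (2y)/(2x) = y/x   [equals y/x: invariant]
(B) x + y  ->  (2x) + (2y) = 2x + 2y   [differs from x + y: not invariant]
(C) x^2 + y^2  ->  (2x)^2 + (2y)^2 = 4x^2 + 4y^2   [differs from x^2 + y^2: not invariant]
(D) xy  ->  (2x)(2y) = 4xy   [differs from xy: not invariant]

Only option (A), y/x, is unchanged by the transformation.
The common factor 2 cancels in a ratio of coordinates, while sums, products and sums of squares pick up factors of 2 or 4.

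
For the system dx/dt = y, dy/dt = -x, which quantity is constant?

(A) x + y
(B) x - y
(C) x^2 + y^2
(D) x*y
C

A first integral I satisfies dI/dt = 0 along every solution. Differentiate each option and use the equation of motion:
(A) d/dt[x + y] = y + (-x) = y - x, not identically 0
(B) d/dt[x - y] = y - (-x) = x + y, not identically 0
(C) d/dt[x^2 + y^2] = 2x*dx/dt + 2y*dy/dt = 2x*y + 2y*(-x) = 0
(D) d/dt[x*y] = (dx/dt)y + x(dy/dt) = y^2 - x^2, not identically 0

Only (C) has zero time-derivative. So x^2 + y^2 (the squared radius; trajectories are circles) is the conserved quantity.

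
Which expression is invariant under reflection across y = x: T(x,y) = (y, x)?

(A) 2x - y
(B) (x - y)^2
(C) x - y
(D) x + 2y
B

The map is reflection across y = x: T(x,y) = (y, x).
Substitute the transformed coordinates into each option and compare with the original:
(A) 2x - y  ->  2(y) - (x) = -x + 2y   [differs from 2x - y: not invariant]
(B) (x - y)^2  ->  ((y) - (x))^2 = x^2 - 2xy + y^2   [equals (x - y)^2: invariant]
(C) x - y  ->  (y) - (x) = -x + y   [differs from x - y: not invariant]
(D) x + 2y  ->  (y) + 2(x) = 2x + y   [differs from x + 2y: not invariant]

Only option (B), (x - y)^2, is unchanged by the transformation.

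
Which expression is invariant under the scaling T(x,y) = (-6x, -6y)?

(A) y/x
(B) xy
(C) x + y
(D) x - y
A

Under the uniform scaling T(x,y) = (-6x, -6y):
Substitute the transformed coordinates into each option and compare with the original:
(A) y/x  ->  (-6y)/(-6x) = y/x   [equals y/x: invariant]
(B) xy  ->  (-6x)(-6y) = 36xy   [differs from xy: not invariant]
(C) x + y  ->  (-6x) + (-6y) = -6x - 6y   [differs from x + y: not invariant]
(D) x - y  ->  (-6x) - (-6y) = -6x + 6y   [differs from x - y: not invariant]

Only option (A), y/x, is unchanged by the transformation.
The common factor -6 cancels in a ratio of coordinates, while sums, products and sums of squares pick up factors of -6 or 36.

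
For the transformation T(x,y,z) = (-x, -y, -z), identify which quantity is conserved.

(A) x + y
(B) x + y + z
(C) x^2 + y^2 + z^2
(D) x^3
C

Apply T(x,y,z) = (-x, -y, -z) to each option, i.e. replace (x, y, z) by the transformed coordinates.
Substitute the transformed coordinates into each option and compare with the original:
(A) x + y  ->  (-x) + (-y) = -x - y   [differs from x + y: not invariant]
(B) x + y + z  ->  (-x) + (-y) + (-z) = -x - y - z   [differs from x + y + z: not invariant]
(C) x^2 + y^2 + z^2  ->  (-x)^2 + (-y)^2 + (-z)^2 = x^2 + y^2 + z^2   [equals x^2 + y^2 + z^2: invariant]
(D) x^3  ->  (-x)^3 = -x^3   [differs from x^3: not invariant]

Only option (C), x^2 + y^2 + z^2, is unchanged by the transformation.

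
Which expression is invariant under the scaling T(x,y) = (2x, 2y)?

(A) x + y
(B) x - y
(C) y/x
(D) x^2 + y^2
C

Under the uniform scaling T(x,y) = (2x, 2y):
Substitute the transformed coordinates into each option and compare with the original:
(A) x + y  ->  (2x) + (2y) = 2x + 2y   [differs from x + y: not invariant]
(B) x - y  ->  (2x) - (2y) = 2x - 2y   [differs from x - y: not invariant]
(C) y/x  ->  (2y)/(2x) = y/x   [equals y/x: invariant]
(D) x^2 + y^2  ->  (2x)^2 + (2y)^2 = 4x^2 + 4y^2   [differs from x^2 + y^2: not invariant]

Only option (C), y/x, is unchanged by the transformation.
The common factor 2 cancels in a ratio of coordinates, while sums, products and sums of squares pick up factors of 2 or 4.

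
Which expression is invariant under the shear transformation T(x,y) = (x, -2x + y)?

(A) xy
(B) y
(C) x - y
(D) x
D

Under the shear T(x,y) = (x, -2x + y):
Substitute the transformed coordinates into each option and compare with the original:
(A) xy  ->  (x)(-2x + y) = -2x^2 + xy   [differs from xy: not invariant]
(B) y  ->  (-2x + y) = -2x + y   [differs from y: not invariant]
(C) x - y  ->  (x) - (-2x + y) = 3x - y   [differs from x - y: not invariant]
(D) x  ->  (x) = x   [equals x: invariant]

Only option (D), x, is unchanged by the transformation.
A vertical shear moves points parallel to the y-axis, so the x-coordinate (and any function of x alone) is unchanged.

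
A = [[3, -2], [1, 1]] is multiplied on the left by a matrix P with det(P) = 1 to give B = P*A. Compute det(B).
5

By the multiplicative property of determinants, det(B) = det(P*A) = det(P) * det(A) = det(A),
so the determinant is invariant under multiplication by any determinant-1 matrix; we just need det(A).

det(A) = (3)(1) - (-2)(1) = 3 - (-2) = 5

Therefore det(B) = 1 * 5 = 5.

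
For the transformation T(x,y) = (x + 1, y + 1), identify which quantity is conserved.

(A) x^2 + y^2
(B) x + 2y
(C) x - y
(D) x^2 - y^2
C

An expression E(x,y) is invariant under T if E(T(x,y)) = E(x,y). Here T(x,y) = (x + 1, y + 1).
Substitute the transformed coordinates into each option and compare with the original:
(A) x^2 + y^2  ->  (x + 1)^2 + (y + 1)^2 = x^2 + 2x + y^2 + 2y + 2   [differs from x^2 + y^2: not invariant]
(B) x + 2y  ->  (x + 1) + 2(y + 1) = x + 2y + 3   [differs from x + 2y: not invariant]
(C) x - y  ->  (x + 1) - (y + 1) = x - y   [equals x - y: invariant]
(D) x^2 - y^2  ->  (x + 1)^2 - (y + 1)^2 = x^2 + 2x - y^2 - 2y   [differs from x^2 - y^2: not invariant]

Only option (C), x - y, is unchanged by the transformation.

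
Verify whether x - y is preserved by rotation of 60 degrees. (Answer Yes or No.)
No

Applying rotation by 60 degrees: x' = x*cos(60 degrees) - y*sin(60 degrees) = x/2 - sqrt(3)y/2, y' = x*sin(60 degrees) + y*cos(60 degrees) = sqrt(3)x/2 + y/2

Substituting into x - y:
(x/2 - sqrt(3)y/2) - (sqrt(3)x/2 + y/2)
= -sqrt(3)x/2 + x/2 - sqrt(3)y/2 - y/2

This differs from the original expression x - y, so it is NOT invariant.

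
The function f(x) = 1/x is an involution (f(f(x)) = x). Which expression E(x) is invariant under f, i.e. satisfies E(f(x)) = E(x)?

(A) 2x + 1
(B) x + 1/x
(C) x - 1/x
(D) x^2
B

Replace x by f(x) = 1/x in each option and simplify. As a quick numerical cross-check, also compare E(4) with E(f(4)) = E(1/4).

(A) 2x + 1  ->  2(1/x) + 1 = (x + 2)/x; check: E(4) = 9 but E(1/4) = 3/2.   [not invariant]
(B) x + 1/x  ->  (1/x) + 1/(1/x), which simplifies back to x + 1/x; check: E(4) = 17/4, E(1/4) = 17/4.   [invariant]
(C) x - 1/x  ->  (1/x) - 1/(1/x) = -x + 1/x; check: E(4) = 15/4 but E(1/4) = -15/4.   [not invariant]
(D) x^2  ->  (1/x)^2 = x^(-2); check: E(4) = 16 but E(1/4) = 1/16.   [not invariant]

Only (B) is unchanged. E is symmetric under swapping x with f(x) = 1/x, which is exactly what an involution does.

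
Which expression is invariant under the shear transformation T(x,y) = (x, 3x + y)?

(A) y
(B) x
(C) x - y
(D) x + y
B

Under the shear T(x,y) = (x, 3x + y):
Substitute the transformed coordinates into each option and compare with the original:
(A) y  ->  (3x + y) = 3x + y   [differs from y: not invariant]
(B) x  ->  (x) = x   [equals x: invariant]
(C) x - y  ->  (x) - (3x + y) = -2x - y   [differs from x - y: not invariant]
(D) x + y  ->  (x) + (3x + y) = 4x + y   [differs from x + y: not invariant]

Only option (B), x, is unchanged by the transformation.
A vertical shear moves points parallel to the y-axis, so the x-coordinate (and any function of x alone) is unchanged.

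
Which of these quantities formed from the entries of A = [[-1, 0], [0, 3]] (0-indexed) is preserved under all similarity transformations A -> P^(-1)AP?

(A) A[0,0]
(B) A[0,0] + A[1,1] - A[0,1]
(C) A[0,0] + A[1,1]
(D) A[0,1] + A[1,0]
C

A[0,0] + A[1,1] is the trace of A. By the cyclic property of the trace, tr(P^(-1)AP) = tr(APP^(-1)) = tr(A), so it is the same for every matrix similar to A.

The other combinations are not similarity invariants. For example, take P = [[1, 1], [1, 2]] (det P = 1), so P^(-1) = [[2, -1], [-1, 1]] and
B = P^(-1)AP = [[-5, -8], [4, 7]].
Evaluating each option on A and on B:
(A) A[0,0]: -1 for A, -5 for B -> changes
(B) A[0,0] + A[1,1] - A[0,1]: 2 for A, 10 for B -> changes
(C) A[0,0] + A[1,1]: 2 for A, 2 for B -> unchanged
(D) A[0,1] + A[1,0]: 0 for A, -4 for B -> changes

Only (C) A[0,0] + A[1,1] = 2 survives (and it does so for every P, not just this one), so it is the invariant.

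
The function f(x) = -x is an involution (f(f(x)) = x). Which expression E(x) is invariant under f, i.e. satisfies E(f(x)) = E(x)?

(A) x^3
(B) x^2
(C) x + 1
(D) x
B

Replace x by f(x) = -x in each option and simplify. As a quick numerical cross-check, also compare E(3) with E(f(3)) = E(-3).

(A) x^3  ->  (-x)^3 = -x^3; check: E(3) = 27 but E(-3) = -27.   [not invariant]
(B) x^2  ->  (-x)^2, which simplifies back to x^2; check: E(3) = 9, E(-3) = 9.   [invariant]
(C) x + 1  ->  (-x) + 1 = 1 - x; check: E(3) = 4 but E(-3) = -2.   [not invariant]
(D) x  ->  (-x) = -x; check: E(3) = 3 but E(-3) = -3.   [not invariant]

Only (B) is unchanged. E is symmetric under swapping x with f(x) = -x, which is exactly what an involution does.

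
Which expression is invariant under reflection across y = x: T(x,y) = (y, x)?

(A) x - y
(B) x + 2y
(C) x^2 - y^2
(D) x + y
D

The map is reflection across y = x: T(x,y) = (y, x).
Substitute the transformed coordinates into each option and compare with the original:
(A) x - y  ->  (y) - (x) = -x + y   [differs from x - y: not invariant]
(B) x + 2y  ->  (y) + 2(x) = 2x + y   [differs from x + 2y: not invariant]
(C) x^2 - y^2  ->  (y)^2 - (x)^2 = -x^2 + y^2   [differs from x^2 - y^2: not invariant]
(D) x + y  ->  (y) + (x) = x + y   [equals x + y: invariant]

Only option (D), x + y, is unchanged by the transformation.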